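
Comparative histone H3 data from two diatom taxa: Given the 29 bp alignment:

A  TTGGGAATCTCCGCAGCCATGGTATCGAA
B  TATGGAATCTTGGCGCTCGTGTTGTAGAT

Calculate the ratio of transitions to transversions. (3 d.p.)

0.714

Transitions are A↔G and C↔T; transversions are all other mismatches.
Transitions: 5. Transversions: 7.
R = 5/7 = 0.714285… ≈ 0.714 (to 3 d.p.).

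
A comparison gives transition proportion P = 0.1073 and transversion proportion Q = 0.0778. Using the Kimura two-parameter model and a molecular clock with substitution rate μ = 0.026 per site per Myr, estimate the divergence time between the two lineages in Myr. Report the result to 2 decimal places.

4.14

Under the Kimura two-parameter model, d = −½ ln(1 − 2P − Q) − ¼ ln(1 − 2Q).
1 − 2P − Q = 0.7076, giving −½ ln(0.7076) = 0.172938.
1 − 2Q = 0.8444, giving −¼ ln(0.8444) = 0.042282.
d = 0.172938 + 0.042282 = 0.215220.
Under a molecular clock d = 2μt, so t = d/(2μ) = 0.215220 / (2 × 0.026) = 4.14 Myr.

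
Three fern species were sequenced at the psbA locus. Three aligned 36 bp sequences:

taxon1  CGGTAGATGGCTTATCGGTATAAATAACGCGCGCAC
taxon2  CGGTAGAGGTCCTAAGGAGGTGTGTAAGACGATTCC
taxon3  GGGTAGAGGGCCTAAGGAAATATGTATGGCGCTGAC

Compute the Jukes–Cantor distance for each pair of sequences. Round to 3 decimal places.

taxon1–taxon2: 17/36 sites differ → p ≈ 0.472222, d = −0.75 ln(1 − 0.629629) = 0.744938 ≈ 0.745.
taxon1–taxon3: 13/36 sites differ → p ≈ 0.361111, d = −0.75 ln(1 − 0.481481) = 0.492584 ≈ 0.493.
taxon2–taxon3: 10/36 sites differ → p ≈ 0.277778, d = −0.75 ln(1 − 0.370371) = 0.346968 ≈ 0.347.

d(taxon1,taxon2) = 0.745, d(taxon1,taxon3) = 0.493, d(taxon2,taxon3) = 0.347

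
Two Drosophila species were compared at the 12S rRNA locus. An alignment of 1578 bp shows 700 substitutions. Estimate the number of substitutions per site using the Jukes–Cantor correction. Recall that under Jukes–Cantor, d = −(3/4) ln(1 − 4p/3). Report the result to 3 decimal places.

p = 700/1578 ≈ 0.443599.
d = −(3/4) ln(1 − 4p/3) = −0.75 ln(1 − 0.591465) = −0.75 ln(0.408535)
  = −0.75 × (-0.895178) = 0.671384 substitutions/site.

0.671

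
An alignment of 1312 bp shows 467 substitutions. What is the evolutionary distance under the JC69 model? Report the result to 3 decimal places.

0.483

p = 467/1312 ≈ 0.355945.
d = −(3/4) ln(1 − 4p/3) = −0.75 ln(1 − 0.474593) = −0.75 ln(0.525407)
  = −0.75 × (-0.643582) = 0.482687 substitutions/site.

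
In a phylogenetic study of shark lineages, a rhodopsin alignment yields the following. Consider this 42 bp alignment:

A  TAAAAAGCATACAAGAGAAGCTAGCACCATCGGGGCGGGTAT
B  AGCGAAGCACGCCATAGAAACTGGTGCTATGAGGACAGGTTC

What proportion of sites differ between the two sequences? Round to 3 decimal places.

The sequences differ at 19 of 42 positions.
p = 19/42 = 0.452380… ≈ 0.452 (to 3 d.p.).

0.452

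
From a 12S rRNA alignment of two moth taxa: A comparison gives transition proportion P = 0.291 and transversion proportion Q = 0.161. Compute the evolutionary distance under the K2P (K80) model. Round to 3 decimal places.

0.776

Under the Kimura two-parameter model, d = −½ ln(1 − 2P − Q) − ¼ ln(1 − 2Q).
1 − 2P − Q = 0.257, giving −½ ln(0.257) = 0.679340.
1 − 2Q = 0.678, giving −¼ ln(0.678) = 0.097152.
d = 0.679340 + 0.097152 = 0.776492.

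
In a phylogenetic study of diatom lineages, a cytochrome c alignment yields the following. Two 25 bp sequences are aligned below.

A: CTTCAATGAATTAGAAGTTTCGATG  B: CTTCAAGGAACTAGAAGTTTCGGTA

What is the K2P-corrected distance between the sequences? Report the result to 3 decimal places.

Of 25 sites, 3 differences are transitions and 1 are transversions, so P = 3/25 = 0.12 and Q = 1/25 = 0.04.
Under the Kimura two-parameter model, d = −½ ln(1 − 2P − Q) − ¼ ln(1 − 2Q).
1 − 2P − Q = 0.72, giving −½ ln(0.72) = 0.164252.
1 − 2Q = 0.92, giving −¼ ln(0.92) = 0.020845.
d = 0.164252 + 0.020845 = 0.185097.

0.185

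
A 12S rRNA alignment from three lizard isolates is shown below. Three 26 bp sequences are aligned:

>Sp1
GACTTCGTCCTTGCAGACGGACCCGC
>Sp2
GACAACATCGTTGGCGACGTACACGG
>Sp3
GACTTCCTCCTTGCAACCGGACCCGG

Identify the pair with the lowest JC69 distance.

Sp1–Sp2: 9/26 differ, p = 0.346, d = 0.464.
Sp1–Sp3: 4/26 differ, p = 0.154, d = 0.172.
Sp2–Sp3: 10/26 differ, p = 0.385, d = 0.539.
The smallest distance is between Sp1 and Sp3.

Sp1 and Sp3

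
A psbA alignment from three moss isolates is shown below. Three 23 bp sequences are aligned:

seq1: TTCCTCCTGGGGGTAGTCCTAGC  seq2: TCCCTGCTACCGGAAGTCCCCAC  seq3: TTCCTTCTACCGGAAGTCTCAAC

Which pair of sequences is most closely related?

seq2 and seq3

seq1–seq2: 9/23 differ, p = 0.391, d = 0.553.
seq1–seq3: 8/23 differ, p = 0.348, d = 0.467.
seq2–seq3: 4/23 differ, p = 0.174, d = 0.198.
The smallest distance is between seq2 and seq3.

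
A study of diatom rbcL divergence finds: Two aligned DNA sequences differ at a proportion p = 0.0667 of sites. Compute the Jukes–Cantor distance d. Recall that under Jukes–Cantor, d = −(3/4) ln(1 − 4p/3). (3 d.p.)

0.070

d = −(3/4) ln(1 − 4p/3) = −0.75 ln(1 − 0.088933) = −0.75 ln(0.911067)
  = −0.75 × (-0.093139) = 0.069854 substitutions/site.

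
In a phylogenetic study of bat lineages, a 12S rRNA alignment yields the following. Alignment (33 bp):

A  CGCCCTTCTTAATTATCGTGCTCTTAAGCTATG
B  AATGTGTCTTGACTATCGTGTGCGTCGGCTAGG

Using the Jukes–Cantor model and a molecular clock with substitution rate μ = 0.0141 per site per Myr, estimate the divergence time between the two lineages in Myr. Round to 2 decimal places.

The sequences differ at 14 of 33 sites, so p = 14/33 ≈ 0.424242.
d = −(3/4) ln(1 − 4p/3) = −0.75 ln(1 − 0.565656) = −0.75 ln(0.434344)
  = −0.75 × (-0.833918) = 0.625439 substitutions/site.
Under a molecular clock d = 2μt, so t = d/(2μ) = 0.625439 / (2 × 0.0141) = 22.18 Myr.

22.18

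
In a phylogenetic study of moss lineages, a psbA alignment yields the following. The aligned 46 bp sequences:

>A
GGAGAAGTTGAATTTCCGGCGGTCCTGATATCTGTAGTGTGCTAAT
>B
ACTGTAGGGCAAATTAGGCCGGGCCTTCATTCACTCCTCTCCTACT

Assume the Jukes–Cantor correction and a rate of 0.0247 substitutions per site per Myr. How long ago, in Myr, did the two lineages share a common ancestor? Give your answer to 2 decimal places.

16.68

The sequences differ at 23 of 46 sites, so p = 23/46 = 0.5.
d = −(3/4) ln(1 − 4p/3) = −0.75 ln(1 − 0.666667) = −0.75 ln(0.333333)
  = −0.75 × (-1.098613) = 0.823960 substitutions/site.
Under a molecular clock d = 2μt, so t = d/(2μ) = 0.823960 / (2 × 0.0247) = 16.68 Myr.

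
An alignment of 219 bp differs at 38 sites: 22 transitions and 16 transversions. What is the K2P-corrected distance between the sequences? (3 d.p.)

P = 22/219 ≈ 0.100457 and Q = 16/219 ≈ 0.073059.
Under the Kimura two-parameter model, d = −½ ln(1 − 2P − Q) − ¼ ln(1 − 2Q).
1 − 2P − Q = 0.726027, giving −½ ln(0.726027) = 0.160084.
1 − 2Q = 0.853882, giving −¼ ln(0.853882) = 0.039491.
d = 0.160084 + 0.039491 = 0.199575.

0.200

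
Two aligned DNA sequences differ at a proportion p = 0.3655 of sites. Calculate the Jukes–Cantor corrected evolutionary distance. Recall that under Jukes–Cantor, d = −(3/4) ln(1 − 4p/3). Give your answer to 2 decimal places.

d = −(3/4) ln(1 − 4p/3) = −0.75 ln(1 − 0.487333) = −0.75 ln(0.512667)
  = −0.75 × (-0.668129) = 0.501097 substitutions/site.

0.50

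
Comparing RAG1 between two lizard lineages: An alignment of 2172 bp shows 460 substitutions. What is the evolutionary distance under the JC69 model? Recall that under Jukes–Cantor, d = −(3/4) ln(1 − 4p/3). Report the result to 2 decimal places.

0.25

p = 460/2172 ≈ 0.211786.
d = −(3/4) ln(1 − 4p/3) = −0.75 ln(1 − 0.282381) = −0.75 ln(0.717619)
  = −0.75 × (-0.331816) = 0.248862 substitutions/site.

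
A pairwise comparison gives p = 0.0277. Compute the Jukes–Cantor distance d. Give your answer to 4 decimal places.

d = −(3/4) ln(1 − 4p/3) = −0.75 ln(1 − 0.036933) = −0.75 ln(0.963067)
  = −0.75 × (-0.037632) = 0.028224 substitutions/site.

0.0282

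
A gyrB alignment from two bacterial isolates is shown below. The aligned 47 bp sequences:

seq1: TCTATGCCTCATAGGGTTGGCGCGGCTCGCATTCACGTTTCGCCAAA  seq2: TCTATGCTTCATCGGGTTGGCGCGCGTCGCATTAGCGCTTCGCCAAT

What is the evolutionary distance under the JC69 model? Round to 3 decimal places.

The sequences differ at 8 of 47 sites (8, 13, 25, 26, 34, 35, 38, 47), so p = 8/47 ≈ 0.170213.
d = −(3/4) ln(1 − 4p/3) = −0.75 ln(1 − 0.226951) = −0.75 ln(0.773049)
  = −0.75 × (-0.257413) = 0.193060 substitutions/site.

0.193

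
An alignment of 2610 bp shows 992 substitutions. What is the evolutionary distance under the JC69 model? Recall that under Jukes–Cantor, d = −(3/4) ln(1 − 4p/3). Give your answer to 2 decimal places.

0.53

p = 992/2610 ≈ 0.380077.
d = −(3/4) ln(1 − 4p/3) = −0.75 ln(1 − 0.506769) = −0.75 ln(0.493231)
  = −0.75 × (-0.706778) = 0.530084 substitutions/site.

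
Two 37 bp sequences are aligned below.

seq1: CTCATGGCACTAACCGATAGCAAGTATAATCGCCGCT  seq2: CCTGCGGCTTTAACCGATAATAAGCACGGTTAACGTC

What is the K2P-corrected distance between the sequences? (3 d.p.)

1.029

Of 37 sites, 15 differences are transitions and 2 are transversions, so P = 15/37 ≈ 0.405405 and Q = 2/37 ≈ 0.054054.
Under the Kimura two-parameter model, d = −½ ln(1 − 2P − Q) − ¼ ln(1 − 2Q).
1 − 2P − Q = 0.135136, giving −½ ln(0.135136) = 1.000737.
1 − 2Q = 0.891892, giving −¼ ln(0.891892) = 0.028603.
d = 1.000737 + 0.028603 = 1.029340.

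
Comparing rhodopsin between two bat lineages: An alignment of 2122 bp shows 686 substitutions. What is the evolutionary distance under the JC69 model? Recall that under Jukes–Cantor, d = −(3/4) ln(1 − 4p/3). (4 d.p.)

p = 686/2122 ≈ 0.32328.
d = −(3/4) ln(1 − 4p/3) = −0.75 ln(1 − 0.43104) = −0.75 ln(0.56896)
  = −0.75 × (-0.563945) = 0.422959 substitutions/site.

0.4230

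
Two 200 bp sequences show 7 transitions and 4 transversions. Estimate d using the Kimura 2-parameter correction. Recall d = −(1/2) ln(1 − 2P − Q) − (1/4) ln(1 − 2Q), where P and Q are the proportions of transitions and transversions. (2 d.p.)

0.06

P = 7/200 = 0.035 and Q = 4/200 = 0.02.
Under the Kimura two-parameter model, d = −½ ln(1 − 2P − Q) − ¼ ln(1 − 2Q).
1 − 2P − Q = 0.91, giving −½ ln(0.91) = 0.047155.
1 − 2Q = 0.96, giving −¼ ln(0.96) = 0.010205.
d = 0.047155 + 0.010205 = 0.057360.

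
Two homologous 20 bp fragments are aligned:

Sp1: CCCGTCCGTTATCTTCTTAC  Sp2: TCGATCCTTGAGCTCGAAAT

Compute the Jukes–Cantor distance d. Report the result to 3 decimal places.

The sequences differ at 11 of 20 sites, so p = 11/20 = 0.55.
d = −(3/4) ln(1 − 4p/3) = −0.75 ln(1 − 0.733333) = −0.75 ln(0.266667)
  = −0.75 × (-1.321755) = 0.991316 substitutions/site.

0.991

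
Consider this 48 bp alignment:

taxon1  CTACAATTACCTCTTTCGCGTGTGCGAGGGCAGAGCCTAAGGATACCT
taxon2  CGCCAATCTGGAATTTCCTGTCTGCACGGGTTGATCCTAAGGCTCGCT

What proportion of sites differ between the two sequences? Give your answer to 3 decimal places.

0.396

The sequences differ at 19 of 48 positions.
p = 19/48 = 0.395833… ≈ 0.396 (to 3 d.p.).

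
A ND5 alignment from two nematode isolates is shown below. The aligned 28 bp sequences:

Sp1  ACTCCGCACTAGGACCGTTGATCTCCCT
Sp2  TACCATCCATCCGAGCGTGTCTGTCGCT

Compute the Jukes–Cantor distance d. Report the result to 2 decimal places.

0.94

The sequences differ at 15 of 28 sites, so p = 15/28 ≈ 0.535714.
d = −(3/4) ln(1 − 4p/3) = −0.75 ln(1 − 0.714285) = −0.75 ln(0.285715)
  = −0.75 × (-1.252760) = 0.939570 substitutions/site.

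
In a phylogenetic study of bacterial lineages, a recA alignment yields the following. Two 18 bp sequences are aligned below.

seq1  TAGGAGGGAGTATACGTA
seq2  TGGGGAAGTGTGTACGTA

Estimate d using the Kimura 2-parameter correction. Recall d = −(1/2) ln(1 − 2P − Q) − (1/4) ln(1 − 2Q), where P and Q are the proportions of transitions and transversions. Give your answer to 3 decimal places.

Of 18 sites, 5 differences are transitions and 1 are transversions, so P = 5/18 ≈ 0.277778 and Q = 1/18 ≈ 0.055556.
Under the Kimura two-parameter model, d = −½ ln(1 − 2P − Q) − ¼ ln(1 − 2Q).
1 − 2P − Q = 0.388888, giving −½ ln(0.388888) = 0.472232.
1 − 2Q = 0.888888, giving −¼ ln(0.888888) = 0.029446.
d = 0.472232 + 0.029446 = 0.501678.

0.502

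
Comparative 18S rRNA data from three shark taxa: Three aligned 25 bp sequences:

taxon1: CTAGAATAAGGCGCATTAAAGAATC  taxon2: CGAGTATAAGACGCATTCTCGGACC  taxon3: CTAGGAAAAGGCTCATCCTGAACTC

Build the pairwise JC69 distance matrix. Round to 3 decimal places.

d(taxon1,taxon2) = 0.417, d(taxon1,taxon3) = 0.490, d(taxon2,taxon3) = 0.663

taxon1–taxon2: 8/25 sites differ → p = 0.32, d = −0.75 ln(1 − 0.426667) = 0.417216 ≈ 0.417.
taxon1–taxon3: 9/25 sites differ → p = 0.36, d = −0.75 ln(1 − 0.48) = 0.490445 ≈ 0.490.
taxon2–taxon3: 11/25 sites differ → p = 0.44, d = −0.75 ln(1 − 0.586667) = 0.662626 ≈ 0.663.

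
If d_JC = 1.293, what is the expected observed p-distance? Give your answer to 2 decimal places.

p = (3/4)(1 − e^(−4d/3)) = 0.75 × (1 − e^(-1.724)) = 0.75 × (1 − 0.178351) = 0.616237.

0.62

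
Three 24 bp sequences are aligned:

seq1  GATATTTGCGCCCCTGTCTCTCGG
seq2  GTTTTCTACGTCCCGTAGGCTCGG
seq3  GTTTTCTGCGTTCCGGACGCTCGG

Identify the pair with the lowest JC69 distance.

seq1–seq2: 10/24 differ, p = 0.417, d = 0.608.
seq1–seq3: 8/24 differ, p = 0.333, d = 0.441.
seq2–seq3: 4/24 differ, p = 0.167, d = 0.188.
The smallest distance is between seq2 and seq3.

seq2 and seq3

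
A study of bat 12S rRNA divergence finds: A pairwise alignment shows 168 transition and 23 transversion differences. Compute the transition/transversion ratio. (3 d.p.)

R = 168/23 = 7.304347… ≈ 7.304 (to 3 d.p.).

7.304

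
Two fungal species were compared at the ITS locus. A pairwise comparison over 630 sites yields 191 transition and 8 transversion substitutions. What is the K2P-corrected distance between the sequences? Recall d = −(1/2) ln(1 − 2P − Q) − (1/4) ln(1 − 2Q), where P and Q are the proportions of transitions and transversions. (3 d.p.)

P = 191/630 ≈ 0.303175 and Q = 8/630 ≈ 0.012698.
Under the Kimura two-parameter model, d = −½ ln(1 − 2P − Q) − ¼ ln(1 − 2Q).
1 − 2P − Q = 0.380952, giving −½ ln(0.380952) = 0.482541.
1 − 2Q = 0.974604, giving −¼ ln(0.974604) = 0.006431.
d = 0.482541 + 0.006431 = 0.488972.

0.489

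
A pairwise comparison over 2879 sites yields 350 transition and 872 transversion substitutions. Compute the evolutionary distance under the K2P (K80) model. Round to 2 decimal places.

0.63

P = 350/2879 ≈ 0.12157 and Q = 872/2879 ≈ 0.302883.
Under the Kimura two-parameter model, d = −½ ln(1 − 2P − Q) − ¼ ln(1 − 2Q).
1 − 2P − Q = 0.453977, giving −½ ln(0.453977) = 0.394854.
1 − 2Q = 0.394234, giving −¼ ln(0.394234) = 0.232703.
d = 0.394854 + 0.232703 = 0.627557.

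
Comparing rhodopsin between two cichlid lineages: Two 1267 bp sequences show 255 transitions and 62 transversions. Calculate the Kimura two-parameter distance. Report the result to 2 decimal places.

0.33

P = 255/1267 ≈ 0.201263 and Q = 62/1267 ≈ 0.048934.
Under the Kimura two-parameter model, d = −½ ln(1 − 2P − Q) − ¼ ln(1 − 2Q).
1 − 2P − Q = 0.54854, giving −½ ln(0.54854) = 0.300248.
1 − 2Q = 0.902132, giving −¼ ln(0.902132) = 0.025749.
d = 0.300248 + 0.025749 = 0.325997.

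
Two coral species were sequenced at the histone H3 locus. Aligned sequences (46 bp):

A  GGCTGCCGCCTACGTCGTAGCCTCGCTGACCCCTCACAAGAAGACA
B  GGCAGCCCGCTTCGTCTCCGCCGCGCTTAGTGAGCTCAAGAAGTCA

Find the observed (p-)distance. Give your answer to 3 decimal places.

The sequences differ at 16 of 46 positions.
p = 16/46 = 0.347826… ≈ 0.348 (to 3 d.p.).

0.348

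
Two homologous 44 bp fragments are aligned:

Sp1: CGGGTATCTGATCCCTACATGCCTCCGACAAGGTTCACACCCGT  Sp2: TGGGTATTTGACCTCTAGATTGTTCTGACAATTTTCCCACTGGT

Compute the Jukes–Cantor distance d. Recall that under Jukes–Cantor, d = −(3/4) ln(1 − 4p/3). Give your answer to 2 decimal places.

The sequences differ at 14 of 44 sites, so p = 14/44 ≈ 0.318182.
d = −(3/4) ln(1 − 4p/3) = −0.75 ln(1 − 0.424243) = −0.75 ln(0.575757)
  = −0.75 × (-0.552070) = 0.414053 substitutions/site.

0.41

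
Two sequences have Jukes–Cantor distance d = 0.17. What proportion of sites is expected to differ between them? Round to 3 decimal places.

0.152

p = (3/4)(1 − e^(−4d/3)) = 0.75 × (1 − e^(-0.226667)) = 0.75 × (1 − 0.797186) = 0.152111.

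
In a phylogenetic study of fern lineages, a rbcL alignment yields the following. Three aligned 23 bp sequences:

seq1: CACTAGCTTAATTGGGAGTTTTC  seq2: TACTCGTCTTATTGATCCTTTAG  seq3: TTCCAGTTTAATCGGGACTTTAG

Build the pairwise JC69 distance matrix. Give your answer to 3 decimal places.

seq1–seq2: 11/23 sites differ → p ≈ 0.478261, d = −0.75 ln(1 − 0.637681) = 0.761423 ≈ 0.761.
seq1–seq3: 8/23 sites differ → p ≈ 0.347826, d = −0.75 ln(1 − 0.463768) = 0.467391 ≈ 0.467.
seq2–seq3: 9/23 sites differ → p ≈ 0.391304, d = −0.75 ln(1 − 0.521739) = 0.553199 ≈ 0.553.

d(seq1,seq2) = 0.761, d(seq1,seq3) = 0.467, d(seq2,seq3) = 0.553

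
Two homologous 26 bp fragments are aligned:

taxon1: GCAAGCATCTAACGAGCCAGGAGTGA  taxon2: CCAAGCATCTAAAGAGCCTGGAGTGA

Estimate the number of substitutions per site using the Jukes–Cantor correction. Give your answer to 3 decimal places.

The sequences differ at 3 of 26 sites (1, 13, 19), so p = 3/26 ≈ 0.115385.
d = −(3/4) ln(1 − 4p/3) = −0.75 ln(1 − 0.153847) = −0.75 ln(0.846153)
  = −0.75 × (-0.167055) = 0.125291 substitutions/site.

0.125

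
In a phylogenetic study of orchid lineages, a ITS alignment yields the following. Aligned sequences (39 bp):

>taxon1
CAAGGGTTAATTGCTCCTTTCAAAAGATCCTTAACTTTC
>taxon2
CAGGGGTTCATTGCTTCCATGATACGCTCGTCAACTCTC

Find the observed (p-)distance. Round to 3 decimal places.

The sequences differ at 12 of 39 positions.
p = 12/39 = 0.307692… ≈ 0.308 (to 3 d.p.).

0.308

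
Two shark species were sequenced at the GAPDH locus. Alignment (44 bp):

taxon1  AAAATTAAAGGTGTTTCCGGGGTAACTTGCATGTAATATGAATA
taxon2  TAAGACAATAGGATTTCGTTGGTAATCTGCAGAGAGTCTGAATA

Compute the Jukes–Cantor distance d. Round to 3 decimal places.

0.591

The sequences differ at 18 of 44 sites, so p = 18/44 ≈ 0.409091.
d = −(3/4) ln(1 − 4p/3) = −0.75 ln(1 − 0.545455) = −0.75 ln(0.454545)
  = −0.75 × (-0.788458) = 0.591344 substitutions/site.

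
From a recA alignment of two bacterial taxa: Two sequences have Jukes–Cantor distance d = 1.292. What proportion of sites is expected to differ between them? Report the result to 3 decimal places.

0.616

p = (3/4)(1 − e^(−4d/3)) = 0.75 × (1 − e^(-1.722667)) = 0.75 × (1 − 0.178589) = 0.616058.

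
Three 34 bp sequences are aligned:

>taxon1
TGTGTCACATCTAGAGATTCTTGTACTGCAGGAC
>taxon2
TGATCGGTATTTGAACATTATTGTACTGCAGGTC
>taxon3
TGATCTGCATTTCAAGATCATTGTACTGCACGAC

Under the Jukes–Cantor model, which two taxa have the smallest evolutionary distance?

taxon2 and taxon3

taxon1–taxon2: 12/34 differ, p = 0.353, d = 0.477.
taxon1–taxon3: 11/34 differ, p = 0.324, d = 0.423.
taxon2–taxon3: 7/34 differ, p = 0.206, d = 0.241.
The smallest distance is between taxon2 and taxon3.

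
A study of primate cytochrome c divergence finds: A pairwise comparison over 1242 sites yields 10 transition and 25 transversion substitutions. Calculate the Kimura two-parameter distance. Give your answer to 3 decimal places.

P = 10/1242 ≈ 0.008052 and Q = 25/1242 ≈ 0.020129.
Under the Kimura two-parameter model, d = −½ ln(1 − 2P − Q) − ¼ ln(1 − 2Q).
1 − 2P − Q = 0.963767, giving −½ ln(0.963767) = 0.018453.
1 − 2Q = 0.959742, giving −¼ ln(0.959742) = 0.010273.
d = 0.018453 + 0.010273 = 0.028726.

0.029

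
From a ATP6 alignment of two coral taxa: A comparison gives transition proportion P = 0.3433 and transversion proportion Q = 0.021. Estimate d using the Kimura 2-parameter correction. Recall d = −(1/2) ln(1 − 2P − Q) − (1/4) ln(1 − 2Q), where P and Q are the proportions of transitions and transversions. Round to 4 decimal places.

Under the Kimura two-parameter model, d = −½ ln(1 − 2P − Q) − ¼ ln(1 − 2Q).
1 − 2P − Q = 0.2924, giving −½ ln(0.2924) = 0.614816.
1 − 2Q = 0.958, giving −¼ ln(0.958) = 0.010727.
d = 0.614816 + 0.010727 = 0.625543.

0.6255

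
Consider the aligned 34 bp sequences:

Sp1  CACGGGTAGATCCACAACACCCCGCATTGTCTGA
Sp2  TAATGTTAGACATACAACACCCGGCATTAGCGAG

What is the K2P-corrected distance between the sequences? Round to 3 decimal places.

Of 34 sites, 6 differences are transitions and 7 are transversions, so P = 6/34 ≈ 0.176471 and Q = 7/34 ≈ 0.205882.
Under the Kimura two-parameter model, d = −½ ln(1 − 2P − Q) − ¼ ln(1 − 2Q).
1 − 2P − Q = 0.441176, giving −½ ln(0.441176) = 0.409156.
1 − 2Q = 0.588236, giving −¼ ln(0.588236) = 0.132657.
d = 0.409156 + 0.132657 = 0.541813.

0.542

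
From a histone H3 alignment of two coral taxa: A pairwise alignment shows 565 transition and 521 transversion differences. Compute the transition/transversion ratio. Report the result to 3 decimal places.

1.084

R = 565/521 = 1.084452… ≈ 1.084 (to 3 d.p.).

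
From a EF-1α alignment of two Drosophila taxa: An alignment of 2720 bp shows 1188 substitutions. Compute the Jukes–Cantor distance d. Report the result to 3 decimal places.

p = 1188/2720 ≈ 0.436765.
d = −(3/4) ln(1 − 4p/3) = −0.75 ln(1 − 0.582353) = −0.75 ln(0.417647)
  = −0.75 × (-0.873119) = 0.654839 substitutions/site.

0.655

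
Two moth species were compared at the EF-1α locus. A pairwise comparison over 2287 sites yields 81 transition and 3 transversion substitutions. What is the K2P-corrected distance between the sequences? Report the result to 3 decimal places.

0.038

P = 81/2287 ≈ 0.035418 and Q = 3/2287 ≈ 0.001312.
Under the Kimura two-parameter model, d = −½ ln(1 − 2P − Q) − ¼ ln(1 − 2Q).
1 − 2P − Q = 0.927852, giving −½ ln(0.927852) = 0.037442.
1 − 2Q = 0.997376, giving −¼ ln(0.997376) = 0.000657.
d = 0.037442 + 0.000657 = 0.038099.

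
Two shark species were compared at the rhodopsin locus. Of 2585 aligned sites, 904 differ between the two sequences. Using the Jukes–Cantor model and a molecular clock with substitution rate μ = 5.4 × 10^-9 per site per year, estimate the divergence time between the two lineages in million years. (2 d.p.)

43.60

p = 904/2585 ≈ 0.34971.
d = −(3/4) ln(1 − 4p/3) = −0.75 ln(1 − 0.46628) = −0.75 ln(0.53372)
  = −0.75 × (-0.627884) = 0.470913 substitutions/site.
Under a molecular clock d = 2μt, so t = d/(2μ) = 0.470913 / (2 × 5.4 × 10^-9) = 43.60 million years.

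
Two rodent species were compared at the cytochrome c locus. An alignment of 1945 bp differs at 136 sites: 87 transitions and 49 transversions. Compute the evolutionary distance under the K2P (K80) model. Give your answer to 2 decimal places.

0.07

P = 87/1945 ≈ 0.04473 and Q = 49/1945 ≈ 0.025193.
Under the Kimura two-parameter model, d = −½ ln(1 − 2P − Q) − ¼ ln(1 − 2Q).
1 − 2P − Q = 0.885347, giving −½ ln(0.885347) = 0.060888.
1 − 2Q = 0.949614, giving −¼ ln(0.949614) = 0.012925.
d = 0.060888 + 0.012925 = 0.073813.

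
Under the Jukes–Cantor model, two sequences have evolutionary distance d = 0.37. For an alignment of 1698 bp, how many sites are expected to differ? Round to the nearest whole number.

Invert JC69: p = (3/4)(1 − e^(−4d/3)) = 0.75 × (1 − e^(-0.493333)) = 0.75 × (1 − 0.610588) = 0.292059.
Expected differing sites = pL ≈ 0.292059 × 1698 = 495.916182 ≈ 496.

496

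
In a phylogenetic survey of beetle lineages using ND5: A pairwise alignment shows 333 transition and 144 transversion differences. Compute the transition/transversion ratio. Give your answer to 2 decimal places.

2.31

R = 333/144 = 2.3125 ≈ 2.31 (to 2 d.p.).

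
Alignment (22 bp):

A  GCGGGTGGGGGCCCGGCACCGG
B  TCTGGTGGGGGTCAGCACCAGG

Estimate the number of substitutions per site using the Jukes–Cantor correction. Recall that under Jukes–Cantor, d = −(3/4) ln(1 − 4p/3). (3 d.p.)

The sequences differ at 8 of 22 sites (1, 3, 12, 14, 16, 17, 18, 20), so p = 8/22 ≈ 0.363636.
d = −(3/4) ln(1 − 4p/3) = −0.75 ln(1 − 0.484848) = −0.75 ln(0.515152)
  = −0.75 × (-0.663293) = 0.497470 substitutions/site.

0.497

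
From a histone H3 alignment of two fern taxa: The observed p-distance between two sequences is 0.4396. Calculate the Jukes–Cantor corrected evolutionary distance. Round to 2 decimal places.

d = −(3/4) ln(1 − 4p/3) = −0.75 ln(1 − 0.586133) = −0.75 ln(0.413867)
  = −0.75 × (-0.882211) = 0.661658 substitutions/site.

0.66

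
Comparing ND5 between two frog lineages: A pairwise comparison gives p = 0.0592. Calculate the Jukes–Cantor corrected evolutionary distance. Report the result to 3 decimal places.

0.062

d = −(3/4) ln(1 − 4p/3) = −0.75 ln(1 − 0.078933) = −0.75 ln(0.921067)
  = −0.75 × (-0.082222) = 0.061667 substitutions/site.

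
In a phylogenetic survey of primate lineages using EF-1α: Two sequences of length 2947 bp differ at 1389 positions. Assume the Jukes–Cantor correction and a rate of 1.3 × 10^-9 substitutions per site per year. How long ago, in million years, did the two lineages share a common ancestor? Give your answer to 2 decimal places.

p = 1389/2947 ≈ 0.471327.
d = −(3/4) ln(1 − 4p/3) = −0.75 ln(1 − 0.628436) = −0.75 ln(0.371564)
  = −0.75 × (-0.990034) = 0.742526 substitutions/site.
Under a molecular clock d = 2μt, so t = d/(2μ) = 0.742526 / (2 × 1.3 × 10^-9) = 285.59 million years.

285.59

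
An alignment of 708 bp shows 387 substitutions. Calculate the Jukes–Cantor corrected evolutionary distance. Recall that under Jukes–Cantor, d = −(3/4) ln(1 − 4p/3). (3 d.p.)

0.979

p = 387/708 ≈ 0.54661.
d = −(3/4) ln(1 − 4p/3) = −0.75 ln(1 − 0.728813) = −0.75 ln(0.271187)
  = −0.75 × (-1.304947) = 0.978710 substitutions/site.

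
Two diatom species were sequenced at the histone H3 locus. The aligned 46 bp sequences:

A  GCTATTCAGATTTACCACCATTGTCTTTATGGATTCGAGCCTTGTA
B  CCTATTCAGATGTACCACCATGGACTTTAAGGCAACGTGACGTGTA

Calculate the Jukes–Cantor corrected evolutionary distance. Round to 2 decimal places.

The sequences differ at 11 of 46 sites, so p = 11/46 ≈ 0.23913.
d = −(3/4) ln(1 − 4p/3) = −0.75 ln(1 − 0.31884) = −0.75 ln(0.68116)
  = −0.75 × (-0.383958) = 0.287969 substitutions/site.

0.29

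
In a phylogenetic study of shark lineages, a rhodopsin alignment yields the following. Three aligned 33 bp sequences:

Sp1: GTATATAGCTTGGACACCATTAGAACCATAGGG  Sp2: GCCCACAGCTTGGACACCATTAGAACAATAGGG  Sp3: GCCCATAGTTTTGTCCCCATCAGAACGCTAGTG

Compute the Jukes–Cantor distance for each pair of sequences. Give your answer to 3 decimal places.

d(Sp1,Sp2) = 0.169, d(Sp1,Sp3) = 0.441, d(Sp2,Sp3) = 0.339

Sp1–Sp2: 5/33 sites differ → p ≈ 0.151515, d = −0.75 ln(1 − 0.20202) = 0.169254 ≈ 0.169.
Sp1–Sp3: 11/33 sites differ → p ≈ 0.333333, d = −0.75 ln(1 − 0.444444) = 0.440839 ≈ 0.441.
Sp2–Sp3: 9/33 sites differ → p ≈ 0.272727, d = −0.75 ln(1 − 0.363636) = 0.338988 ≈ 0.339.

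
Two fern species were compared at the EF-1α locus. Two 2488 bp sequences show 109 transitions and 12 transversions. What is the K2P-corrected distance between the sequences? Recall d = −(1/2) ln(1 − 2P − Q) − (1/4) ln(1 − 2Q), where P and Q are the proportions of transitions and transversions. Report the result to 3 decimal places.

P = 109/2488 ≈ 0.04381 and Q = 12/2488 ≈ 0.004823.
Under the Kimura two-parameter model, d = −½ ln(1 − 2P − Q) − ¼ ln(1 − 2Q).
1 − 2P − Q = 0.907557, giving −½ ln(0.907557) = 0.048499.
1 − 2Q = 0.990354, giving −¼ ln(0.990354) = 0.002423.
d = 0.048499 + 0.002423 = 0.050922.

0.051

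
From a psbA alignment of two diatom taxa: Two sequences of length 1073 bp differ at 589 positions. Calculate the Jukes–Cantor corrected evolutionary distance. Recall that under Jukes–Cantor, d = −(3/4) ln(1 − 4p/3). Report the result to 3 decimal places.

p = 589/1073 ≈ 0.548928.
d = −(3/4) ln(1 − 4p/3) = −0.75 ln(1 − 0.731904) = −0.75 ln(0.268096)
  = −0.75 × (-1.316410) = 0.987308 substitutions/site.

0.987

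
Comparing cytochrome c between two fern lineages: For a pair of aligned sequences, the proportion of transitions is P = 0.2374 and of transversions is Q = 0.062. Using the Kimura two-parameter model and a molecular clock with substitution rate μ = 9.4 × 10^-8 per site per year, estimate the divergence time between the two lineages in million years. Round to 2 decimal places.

2.22

Under the Kimura two-parameter model, d = −½ ln(1 − 2P − Q) − ¼ ln(1 − 2Q).
1 − 2P − Q = 0.4632, giving −½ ln(0.4632) = 0.384798.
1 − 2Q = 0.876, giving −¼ ln(0.876) = 0.033097.
d = 0.384798 + 0.033097 = 0.417895.
Under a molecular clock d = 2μt, so t = d/(2μ) = 0.417895 / (2 × 9.4 × 10^-8) = 2.22 million years.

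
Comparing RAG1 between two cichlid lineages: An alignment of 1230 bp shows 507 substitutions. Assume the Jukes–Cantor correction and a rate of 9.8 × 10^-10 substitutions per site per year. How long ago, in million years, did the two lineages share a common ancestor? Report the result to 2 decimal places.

305.21

p = 507/1230 ≈ 0.412195.
d = −(3/4) ln(1 − 4p/3) = −0.75 ln(1 − 0.549593) = −0.75 ln(0.450407)
  = −0.75 × (-0.797604) = 0.598203 substitutions/site.
Under a molecular clock d = 2μt, so t = d/(2μ) = 0.598203 / (2 × 9.8 × 10^-10) = 305.21 million years.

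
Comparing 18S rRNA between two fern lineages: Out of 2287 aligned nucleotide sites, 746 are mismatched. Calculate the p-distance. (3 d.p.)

0.326

p = 746/2287 = 0.326191… ≈ 0.326 (to 3 d.p.).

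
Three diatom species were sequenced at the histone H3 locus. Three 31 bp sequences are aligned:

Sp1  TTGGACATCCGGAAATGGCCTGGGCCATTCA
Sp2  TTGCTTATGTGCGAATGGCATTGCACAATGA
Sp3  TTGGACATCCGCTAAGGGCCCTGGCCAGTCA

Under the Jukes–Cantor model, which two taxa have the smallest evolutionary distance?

Sp1 and Sp3

Sp1–Sp2: 13/31 differ, p = 0.419, d = 0.614.
Sp1–Sp3: 6/31 differ, p = 0.194, d = 0.224.
Sp2–Sp3: 13/31 differ, p = 0.419, d = 0.614.
The smallest distance is between Sp1 and Sp3.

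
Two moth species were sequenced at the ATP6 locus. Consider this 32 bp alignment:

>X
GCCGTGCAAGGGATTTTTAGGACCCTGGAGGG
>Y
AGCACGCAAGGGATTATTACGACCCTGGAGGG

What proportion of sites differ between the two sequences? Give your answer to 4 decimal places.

0.1875

The sequences differ at 6 of 32 positions (sites 1, 2, 4, 5, 16, 20).
p = 6/32 = 0.1875.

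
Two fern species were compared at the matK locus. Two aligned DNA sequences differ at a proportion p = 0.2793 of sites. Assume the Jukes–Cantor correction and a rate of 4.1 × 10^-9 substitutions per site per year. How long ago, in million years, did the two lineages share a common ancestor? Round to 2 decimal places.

d = −(3/4) ln(1 − 4p/3) = −0.75 ln(1 − 0.3724) = −0.75 ln(0.6276)
  = −0.75 × (-0.465852) = 0.349389 substitutions/site.
Under a molecular clock d = 2μt, so t = d/(2μ) = 0.349389 / (2 × 4.1 × 10^-9) = 42.61 million years.

42.61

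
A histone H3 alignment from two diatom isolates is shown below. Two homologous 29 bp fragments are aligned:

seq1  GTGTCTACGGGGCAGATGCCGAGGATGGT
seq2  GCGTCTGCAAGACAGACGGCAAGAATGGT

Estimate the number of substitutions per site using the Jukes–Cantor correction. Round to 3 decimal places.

0.401

The sequences differ at 9 of 29 sites (2, 7, 9, 10, 12, 17, 19, 21, 24), so p = 9/29 ≈ 0.310345.
d = −(3/4) ln(1 − 4p/3) = −0.75 ln(1 − 0.413793) = −0.75 ln(0.586207)
  = −0.75 × (-0.534082) = 0.400562 substitutions/site.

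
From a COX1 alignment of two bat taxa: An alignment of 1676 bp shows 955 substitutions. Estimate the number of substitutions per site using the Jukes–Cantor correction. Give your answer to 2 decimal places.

p = 955/1676 ≈ 0.569809.
d = −(3/4) ln(1 − 4p/3) = −0.75 ln(1 − 0.759745) = −0.75 ln(0.240255)
  = −0.75 × (-1.426054) = 1.069541 substitutions/site.

1.07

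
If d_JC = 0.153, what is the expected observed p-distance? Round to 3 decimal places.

p = (3/4)(1 − e^(−4d/3)) = 0.75 × (1 − e^(-0.204)) = 0.75 × (1 − 0.815462) = 0.138404.

0.138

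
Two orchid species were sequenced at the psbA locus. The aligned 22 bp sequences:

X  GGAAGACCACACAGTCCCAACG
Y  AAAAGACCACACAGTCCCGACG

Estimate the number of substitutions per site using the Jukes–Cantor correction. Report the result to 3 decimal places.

0.151

The sequences differ at 3 of 22 sites (1, 2, 19), so p = 3/22 ≈ 0.136364.
d = −(3/4) ln(1 − 4p/3) = −0.75 ln(1 − 0.181819) = −0.75 ln(0.818181)
  = −0.75 × (-0.200672) = 0.150504 substitutions/site.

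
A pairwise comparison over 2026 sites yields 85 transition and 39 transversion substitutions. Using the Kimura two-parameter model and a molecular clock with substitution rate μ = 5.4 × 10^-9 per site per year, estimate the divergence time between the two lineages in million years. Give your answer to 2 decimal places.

5.95

P = 85/2026 ≈ 0.041955 and Q = 39/2026 ≈ 0.01925.
Under the Kimura two-parameter model, d = −½ ln(1 − 2P − Q) − ¼ ln(1 − 2Q).
1 − 2P − Q = 0.89684, giving −½ ln(0.89684) = 0.054439.
1 − 2Q = 0.9615, giving −¼ ln(0.9615) = 0.009815.
d = 0.054439 + 0.009815 = 0.064254.
Under a molecular clock d = 2μt, so t = d/(2μ) = 0.064254 / (2 × 5.4 × 10^-9) = 5.95 million years.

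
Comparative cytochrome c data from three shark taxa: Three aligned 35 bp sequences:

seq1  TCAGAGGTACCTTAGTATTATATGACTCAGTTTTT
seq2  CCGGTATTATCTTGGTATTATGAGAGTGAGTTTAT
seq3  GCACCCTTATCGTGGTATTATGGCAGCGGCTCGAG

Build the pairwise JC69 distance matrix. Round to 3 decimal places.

d(seq1,seq2) = 0.458, d(seq1,seq3) = 1.076, d(seq2,seq3) = 0.572

seq1–seq2: 12/35 sites differ → p ≈ 0.342857, d = −0.75 ln(1 − 0.457143) = 0.458182 ≈ 0.458.
seq1–seq3: 20/35 sites differ → p ≈ 0.571429, d = −0.75 ln(1 − 0.761905) = 1.076314 ≈ 1.076.
seq2–seq3: 14/35 sites differ → p = 0.4, d = −0.75 ln(1 − 0.533333) = 0.571605 ≈ 0.572.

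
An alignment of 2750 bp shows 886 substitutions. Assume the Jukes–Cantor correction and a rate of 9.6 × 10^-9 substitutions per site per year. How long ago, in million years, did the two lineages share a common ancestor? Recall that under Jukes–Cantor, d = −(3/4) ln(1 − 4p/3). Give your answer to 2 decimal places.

21.93

p = 886/2750 ≈ 0.322182.
d = −(3/4) ln(1 − 4p/3) = −0.75 ln(1 − 0.429576) = −0.75 ln(0.570424)
  = −0.75 × (-0.561375) = 0.421031 substitutions/site.
Under a molecular clock d = 2μt, so t = d/(2μ) = 0.421031 / (2 × 9.6 × 10^-9) = 21.93 million years.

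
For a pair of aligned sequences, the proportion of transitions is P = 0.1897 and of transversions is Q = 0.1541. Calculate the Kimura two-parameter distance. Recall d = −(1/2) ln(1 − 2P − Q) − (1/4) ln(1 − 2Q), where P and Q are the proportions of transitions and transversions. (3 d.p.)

Under the Kimura two-parameter model, d = −½ ln(1 − 2P − Q) − ¼ ln(1 − 2Q).
1 − 2P − Q = 0.4665, giving −½ ln(0.4665) = 0.381249.
1 − 2Q = 0.6918, giving −¼ ln(0.6918) = 0.092115.
d = 0.381249 + 0.092115 = 0.473364.

0.473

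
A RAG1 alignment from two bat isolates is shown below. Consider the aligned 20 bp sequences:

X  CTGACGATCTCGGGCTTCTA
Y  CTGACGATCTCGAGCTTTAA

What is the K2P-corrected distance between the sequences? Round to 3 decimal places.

0.170

Of 20 sites, 2 differences are transitions and 1 are transversions, so P = 2/20 = 0.1 and Q = 1/20 = 0.05.
Under the Kimura two-parameter model, d = −½ ln(1 − 2P − Q) − ¼ ln(1 − 2Q).
1 − 2P − Q = 0.75, giving −½ ln(0.75) = 0.143841.
1 − 2Q = 0.9, giving −¼ ln(0.9) = 0.026340.
d = 0.143841 + 0.026340 = 0.170181.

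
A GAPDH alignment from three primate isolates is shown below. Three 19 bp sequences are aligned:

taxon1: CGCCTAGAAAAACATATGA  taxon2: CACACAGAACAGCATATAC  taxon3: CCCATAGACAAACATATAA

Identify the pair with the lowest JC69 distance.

taxon1–taxon2: 7/19 differ, p = 0.368, d = 0.507.
taxon1–taxon3: 4/19 differ, p = 0.211, d = 0.247.
taxon2–taxon3: 6/19 differ, p = 0.316, d = 0.410.
The smallest distance is between taxon1 and taxon3.

taxon1 and taxon3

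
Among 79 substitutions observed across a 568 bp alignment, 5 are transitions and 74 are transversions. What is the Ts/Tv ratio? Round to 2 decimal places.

R = 5/74 = 0.067567… ≈ 0.07 (to 2 d.p.).

0.07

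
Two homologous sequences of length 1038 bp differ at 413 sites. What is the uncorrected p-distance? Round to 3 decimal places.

p = 413/1038 = 0.397880… ≈ 0.398 (to 3 d.p.).

0.398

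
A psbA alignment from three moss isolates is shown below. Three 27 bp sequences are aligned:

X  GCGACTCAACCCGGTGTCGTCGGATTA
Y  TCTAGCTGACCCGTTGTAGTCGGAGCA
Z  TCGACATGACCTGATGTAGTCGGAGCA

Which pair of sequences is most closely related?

Y and Z

X–Y: 10/27 differ, p = 0.370, d = 0.511.
X–Z: 9/27 differ, p = 0.333, d = 0.441.
Y–Z: 5/27 differ, p = 0.185, d = 0.213.
The smallest distance is between Y and Z.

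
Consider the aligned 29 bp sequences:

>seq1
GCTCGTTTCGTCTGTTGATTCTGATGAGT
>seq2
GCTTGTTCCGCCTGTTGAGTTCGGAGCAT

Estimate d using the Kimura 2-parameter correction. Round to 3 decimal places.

Of 29 sites, 7 differences are transitions and 3 are transversions, so P = 7/29 ≈ 0.241379 and Q = 3/29 ≈ 0.103448.
Under the Kimura two-parameter model, d = −½ ln(1 − 2P − Q) − ¼ ln(1 − 2Q).
1 − 2P − Q = 0.413794, giving −½ ln(0.413794) = 0.441194.
1 − 2Q = 0.793104, giving −¼ ln(0.793104) = 0.057950.
d = 0.441194 + 0.057950 = 0.499144.

0.499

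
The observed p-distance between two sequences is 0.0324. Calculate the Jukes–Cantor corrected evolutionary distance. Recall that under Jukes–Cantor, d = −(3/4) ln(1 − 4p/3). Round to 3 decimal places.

d = −(3/4) ln(1 − 4p/3) = −0.75 ln(1 − 0.0432) = −0.75 ln(0.9568)
  = −0.75 × (-0.044161) = 0.033121 substitutions/site.

0.033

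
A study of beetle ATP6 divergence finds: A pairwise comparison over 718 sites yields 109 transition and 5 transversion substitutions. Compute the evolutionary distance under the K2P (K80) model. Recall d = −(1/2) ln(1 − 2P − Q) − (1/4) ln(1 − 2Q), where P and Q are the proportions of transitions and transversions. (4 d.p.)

0.1895

P = 109/718 ≈ 0.151811 and Q = 5/718 ≈ 0.006964.
Under the Kimura two-parameter model, d = −½ ln(1 − 2P − Q) − ¼ ln(1 − 2Q).
1 − 2P − Q = 0.689414, giving −½ ln(0.689414) = 0.185957.
1 − 2Q = 0.986072, giving −¼ ln(0.986072) = 0.003506.
d = 0.185957 + 0.003506 = 0.189463.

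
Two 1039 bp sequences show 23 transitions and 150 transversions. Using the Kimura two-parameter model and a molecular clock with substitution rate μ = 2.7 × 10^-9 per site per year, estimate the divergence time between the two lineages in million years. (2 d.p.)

P = 23/1039 ≈ 0.022137 and Q = 150/1039 ≈ 0.14437.
Under the Kimura two-parameter model, d = −½ ln(1 − 2P − Q) − ¼ ln(1 − 2Q).
1 − 2P − Q = 0.811356, giving −½ ln(0.811356) = 0.104524.
1 − 2Q = 0.71126, giving −¼ ln(0.71126) = 0.085179.
d = 0.104524 + 0.085179 = 0.189703.
Under a molecular clock d = 2μt, so t = d/(2μ) = 0.189703 / (2 × 2.7 × 10^-9) = 35.13 million years.

35.13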